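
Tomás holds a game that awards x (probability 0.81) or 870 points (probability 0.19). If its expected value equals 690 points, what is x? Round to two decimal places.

x = 647.78 points

0.81·x + 0.19·870 = 690
0.81·x = 690 − 165.3 = 524.7
x = 524.7 / 0.81 = 647.7778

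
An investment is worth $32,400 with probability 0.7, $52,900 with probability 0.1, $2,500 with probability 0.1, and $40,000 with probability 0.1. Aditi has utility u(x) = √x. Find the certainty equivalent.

$30,276

E[u] = 0.7·√32400 + 0.1·√52900 + 0.1·√2500 + 0.1·√40000 = 0.7·180 + 0.1·230 + 0.1·50 + 0.1·200 = 174
CE = (174)² = 30276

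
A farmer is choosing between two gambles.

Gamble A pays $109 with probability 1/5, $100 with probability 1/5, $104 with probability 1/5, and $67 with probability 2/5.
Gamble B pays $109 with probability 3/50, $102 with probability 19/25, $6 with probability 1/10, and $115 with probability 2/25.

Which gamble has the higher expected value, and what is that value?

Gamble A = 1/5 × 109 + 1/5 × 100 + 1/5 × 104 + 2/5 × 67 = 21.8 + 20 + 20.8 + 26.8 = 89.4
Gamble B = 3/50 × 109 + 19/25 × 102 + 1/10 × 6 + 2/25 × 115 = 6.54 + 77.52 + 0.6 + 9.2 = 93.86

Gamble B ($93.86)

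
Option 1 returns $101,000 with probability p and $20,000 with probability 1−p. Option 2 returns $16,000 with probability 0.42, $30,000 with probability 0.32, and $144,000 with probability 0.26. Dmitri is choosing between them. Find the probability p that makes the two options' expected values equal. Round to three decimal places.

EV(Option 2) = 0.42 × 16000 + 0.32 × 30000 + 0.26 × 144000 = 6720 + 9600 + 37440 = 53760
p·101000 + (1−p)·20000 = 53760
81000p + 20000 = 53760
p = (53760 − 20000) / 81000

p = 0.417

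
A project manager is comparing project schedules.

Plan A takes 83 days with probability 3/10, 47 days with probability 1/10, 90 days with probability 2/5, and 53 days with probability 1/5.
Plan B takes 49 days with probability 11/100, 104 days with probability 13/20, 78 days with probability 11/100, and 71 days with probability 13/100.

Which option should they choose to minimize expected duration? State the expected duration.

Plan A (76.2 days)

Plan A = 3/10 × 83 + 1/10 × 47 + 2/5 × 90 + 1/5 × 53 = 24.9 + 4.7 + 36 + 10.6 = 76.2
Plan B = 11/100 × 49 + 13/20 × 104 + 11/100 × 78 + 13/100 × 71 = 5.39 + 67.6 + 8.58 + 9.23 = 90.8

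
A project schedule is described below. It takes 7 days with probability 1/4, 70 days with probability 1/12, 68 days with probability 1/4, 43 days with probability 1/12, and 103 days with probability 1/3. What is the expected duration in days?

EV = 1/4 × 7 + 1/12 × 70 + 1/4 × 68 + 1/12 × 43 + 1/3 × 103 = 1.75 + 5.8333 + 17 + 3.5833 + 34.3333 = 62.5

62.5 days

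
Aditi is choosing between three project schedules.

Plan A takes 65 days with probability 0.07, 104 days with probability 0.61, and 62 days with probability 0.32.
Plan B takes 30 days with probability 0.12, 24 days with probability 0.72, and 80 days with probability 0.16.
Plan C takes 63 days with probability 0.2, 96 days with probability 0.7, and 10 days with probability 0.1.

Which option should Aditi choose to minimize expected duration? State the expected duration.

Plan B (33.68 days)

Plan A = 0.07 × 65 + 0.61 × 104 + 0.32 × 62 = 4.55 + 63.44 + 19.84 = 87.83
Plan B = 0.12 × 30 + 0.72 × 24 + 0.16 × 80 = 3.6 + 17.28 + 12.8 = 33.68
Plan C = 0.2 × 63 + 0.7 × 96 + 0.1 × 10 = 12.6 + 67.2 + 1 = 80.8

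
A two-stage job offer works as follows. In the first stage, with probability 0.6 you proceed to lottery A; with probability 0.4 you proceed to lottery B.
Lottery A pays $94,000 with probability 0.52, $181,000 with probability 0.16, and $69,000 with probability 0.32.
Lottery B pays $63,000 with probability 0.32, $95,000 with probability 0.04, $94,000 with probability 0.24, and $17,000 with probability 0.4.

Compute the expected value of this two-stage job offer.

$81,280

EV(A) = 0.52 × 94000 + 0.16 × 181000 + 0.32 × 69000 = 48880 + 28960 + 22080 = 99920
EV(B) = 0.32 × 63000 + 0.04 × 95000 + 0.24 × 94000 + 0.4 × 17000 = 20160 + 3800 + 22560 + 6800 = 53320
Overall = 0.6 × 99920 + 0.4 × 53320 = 59952 + 21328 = 81280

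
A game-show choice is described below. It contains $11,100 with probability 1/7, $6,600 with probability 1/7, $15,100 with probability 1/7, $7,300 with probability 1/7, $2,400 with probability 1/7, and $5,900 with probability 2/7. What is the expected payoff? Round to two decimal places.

$7,757.14

EV = 1/7 × 11100 + 1/7 × 6600 + 1/7 × 15100 + 1/7 × 7300 + 1/7 × 2400 + 2/7 × 5900 = 1585.7143 + 942.8571 + 2157.1429 + 1042.8571 + 342.8571 + 1685.7143 = 7757.1429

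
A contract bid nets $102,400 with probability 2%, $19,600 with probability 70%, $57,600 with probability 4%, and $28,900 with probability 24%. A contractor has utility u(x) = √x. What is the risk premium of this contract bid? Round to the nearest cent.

E[u] = 0.02·√102400 + 0.7·√19600 + 0.04·√57600 + 0.24·√28900 = 0.02·320 + 0.7·140 + 0.04·240 + 0.24·170 = 154.8
CE = (154.8)² = 23963.04
Risk premium = EV − CE = 25008 − 23963.04 = 1044.96

$1,044.96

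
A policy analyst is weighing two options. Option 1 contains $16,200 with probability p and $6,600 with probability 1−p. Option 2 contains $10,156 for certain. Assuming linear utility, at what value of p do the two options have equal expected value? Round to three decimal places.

p = 0.370

p·16200 + (1−p)·6600 = 10156
9600p + 6600 = 10156
p = (10156 − 6600) / 9600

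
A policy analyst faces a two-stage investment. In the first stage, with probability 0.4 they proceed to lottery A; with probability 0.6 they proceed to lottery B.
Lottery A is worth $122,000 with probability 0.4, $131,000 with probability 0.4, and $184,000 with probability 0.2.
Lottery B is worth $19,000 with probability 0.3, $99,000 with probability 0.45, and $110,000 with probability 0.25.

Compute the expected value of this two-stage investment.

EV(A) = 0.4 × 122000 + 0.4 × 131000 + 0.2 × 184000 = 48800 + 52400 + 36800 = 138000
EV(B) = 0.3 × 19000 + 0.45 × 99000 + 0.25 × 110000 = 5700 + 44550 + 27500 = 77750
Overall = 0.4 × 138000 + 0.6 × 77750 = 55200 + 46650 = 101850

$101,850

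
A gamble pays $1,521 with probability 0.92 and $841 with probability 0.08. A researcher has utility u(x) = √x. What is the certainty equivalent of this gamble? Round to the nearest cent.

$1,459.24

E[u] = 0.92·√1521 + 0.08·√841 = 0.92·39 + 0.08·29 = 38.2
CE = (38.2)² = 1459.24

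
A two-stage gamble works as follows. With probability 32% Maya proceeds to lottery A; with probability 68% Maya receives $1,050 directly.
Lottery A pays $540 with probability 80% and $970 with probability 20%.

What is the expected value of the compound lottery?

$914.32

EV(A) = 0.8 × 540 + 0.2 × 970 = 432 + 194 = 626
Branch B: 1050 (certain)
Overall = 0.32 × 626 + 0.68 × 1050 = 200.32 + 714 = 914.32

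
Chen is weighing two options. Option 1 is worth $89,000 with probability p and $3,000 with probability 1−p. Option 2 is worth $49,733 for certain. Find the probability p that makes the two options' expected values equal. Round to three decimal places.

p·89000 + (1−p)·3000 = 49733
86000p + 3000 = 49733
p = (49733 − 3000) / 86000

p = 0.543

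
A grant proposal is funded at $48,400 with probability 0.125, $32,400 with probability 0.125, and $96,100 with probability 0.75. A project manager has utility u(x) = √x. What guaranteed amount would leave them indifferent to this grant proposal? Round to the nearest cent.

E[u] = 0.125·√48400 + 0.125·√32400 + 0.75·√96100 = 0.125·220 + 0.125·180 + 0.75·310 = 282.5
CE = (282.5)² = 79806.25

$79,806.25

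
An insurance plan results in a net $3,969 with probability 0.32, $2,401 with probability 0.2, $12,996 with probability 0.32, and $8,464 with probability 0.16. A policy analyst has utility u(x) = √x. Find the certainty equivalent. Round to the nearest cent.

$6,586.95

E[u] = 0.32·√3969 + 0.2·√2401 + 0.32·√12996 + 0.16·√8464 = 0.32·63 + 0.2·49 + 0.32·114 + 0.16·92 = 81.16
CE = (81.16)² = 6586.9456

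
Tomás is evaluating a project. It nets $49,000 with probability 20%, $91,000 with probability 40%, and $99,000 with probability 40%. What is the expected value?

$85,800

EV = 0.2 × 49000 + 0.4 × 91000 + 0.4 × 99000 = 9800 + 36400 + 39600 = 85800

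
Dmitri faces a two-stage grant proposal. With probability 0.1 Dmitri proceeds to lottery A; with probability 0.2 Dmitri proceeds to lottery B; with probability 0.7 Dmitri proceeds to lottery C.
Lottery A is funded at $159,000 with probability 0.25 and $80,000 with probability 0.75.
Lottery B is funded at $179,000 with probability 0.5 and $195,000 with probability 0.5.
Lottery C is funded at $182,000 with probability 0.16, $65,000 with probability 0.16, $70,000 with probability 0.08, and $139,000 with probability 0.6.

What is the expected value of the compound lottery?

EV(A) = 0.25 × 159000 + 0.75 × 80000 = 39750 + 60000 = 99750
EV(B) = 0.5 × 179000 + 0.5 × 195000 = 89500 + 97500 = 187000
EV(C) = 0.16 × 182000 + 0.16 × 65000 + 0.08 × 70000 + 0.6 × 139000 = 29120 + 10400 + 5600 + 83400 = 128520
Overall = 0.1 × 99750 + 0.2 × 187000 + 0.7 × 128520 = 9975 + 37400 + 89964 = 137339

$137,339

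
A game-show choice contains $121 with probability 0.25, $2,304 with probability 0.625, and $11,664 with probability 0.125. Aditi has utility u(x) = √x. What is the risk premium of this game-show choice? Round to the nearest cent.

$789.19

E[u] = 0.25·√121 + 0.625·√2304 + 0.125·√11664 = 0.25·11 + 0.625·48 + 0.125·108 = 46.25
CE = (46.25)² = 2139.0625
Risk premium = EV − CE = 2928.25 − 2139.0625 = 789.1875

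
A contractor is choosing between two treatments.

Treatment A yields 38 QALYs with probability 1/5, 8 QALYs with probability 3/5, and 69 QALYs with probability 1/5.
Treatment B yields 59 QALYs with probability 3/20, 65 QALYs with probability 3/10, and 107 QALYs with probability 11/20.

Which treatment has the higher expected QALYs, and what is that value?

Treatment A = 1/5 × 38 + 3/5 × 8 + 1/5 × 69 = 7.6 + 4.8 + 13.8 = 26.2
Treatment B = 3/20 × 59 + 3/10 × 65 + 11/20 × 107 = 8.85 + 19.5 + 58.85 = 87.2

Treatment B (87.2 QALYs)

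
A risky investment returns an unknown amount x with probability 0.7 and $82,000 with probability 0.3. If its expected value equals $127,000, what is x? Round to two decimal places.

0.7·x + 0.3·82000 = 127000
0.7·x = 127000 − 24600 = 102400
x = 102400 / 0.7 = 146285.7143

x = $146,285.71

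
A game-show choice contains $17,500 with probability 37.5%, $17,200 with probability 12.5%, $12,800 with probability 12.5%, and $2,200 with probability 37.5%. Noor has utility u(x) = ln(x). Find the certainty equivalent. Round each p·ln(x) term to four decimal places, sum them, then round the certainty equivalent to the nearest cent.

$7,716.38

E[u] = 0.375·ln(17500) + 0.125·ln(17200) + 0.125·ln(12800) + 0.375·ln(2200) = 3.6637 + 1.2191 + 1.1822 + 2.8861 = 8.9511
CE = e^8.9511 ≈ 7716.38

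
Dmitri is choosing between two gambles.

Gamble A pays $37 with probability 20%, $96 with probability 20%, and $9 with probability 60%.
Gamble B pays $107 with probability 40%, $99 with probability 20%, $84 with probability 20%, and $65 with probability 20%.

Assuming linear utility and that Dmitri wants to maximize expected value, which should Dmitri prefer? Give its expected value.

Gamble B ($92.40)

Gamble A = 0.2 × 37 + 0.2 × 96 + 0.6 × 9 = 7.4 + 19.2 + 5.4 = 32
Gamble B = 0.4 × 107 + 0.2 × 99 + 0.2 × 84 + 0.2 × 65 = 42.8 + 19.8 + 16.8 + 13 = 92.4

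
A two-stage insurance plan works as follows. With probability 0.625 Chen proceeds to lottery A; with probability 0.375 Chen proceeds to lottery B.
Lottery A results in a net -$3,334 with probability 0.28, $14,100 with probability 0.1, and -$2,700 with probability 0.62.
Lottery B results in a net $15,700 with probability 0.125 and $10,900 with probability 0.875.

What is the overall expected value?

$3,564.05

EV(A) = 0.28 × (-3334) + 0.1 × 14100 + 0.62 × (-2700) = -933.52 + 1410 − 1674 = -1197.52
EV(B) = 0.125 × 15700 + 0.875 × 10900 = 1962.5 + 9537.5 = 11500
Overall = 0.625 × (-1197.52) + 0.375 × 11500 = -748.45 + 4312.5 = 3564.05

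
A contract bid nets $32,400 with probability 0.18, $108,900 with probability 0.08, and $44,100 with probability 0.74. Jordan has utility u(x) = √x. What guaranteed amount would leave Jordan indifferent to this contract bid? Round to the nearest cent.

$45,881.64

E[u] = 0.18·√32400 + 0.08·√108900 + 0.74·√44100 = 0.18·180 + 0.08·330 + 0.74·210 = 214.2
CE = (214.2)² = 45881.64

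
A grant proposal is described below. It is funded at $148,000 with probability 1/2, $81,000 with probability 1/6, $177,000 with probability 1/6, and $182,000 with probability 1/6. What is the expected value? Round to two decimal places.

$147,333.33

EV = 1/2 × 148000 + 1/6 × 81000 + 1/6 × 177000 + 1/6 × 182000 = 74000 + 13500 + 29500 + 30333.3333 = 147333.3333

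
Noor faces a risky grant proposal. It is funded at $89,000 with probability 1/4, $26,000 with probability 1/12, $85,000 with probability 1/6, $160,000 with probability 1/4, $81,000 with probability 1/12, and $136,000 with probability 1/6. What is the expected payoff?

$108,000

EV = 1/4 × 89000 + 1/12 × 26000 + 1/6 × 85000 + 1/4 × 160000 + 1/12 × 81000 + 1/6 × 136000 = 22250 + 2166.6667 + 14166.6667 + 40000 + 6750 + 22666.6667 = 108000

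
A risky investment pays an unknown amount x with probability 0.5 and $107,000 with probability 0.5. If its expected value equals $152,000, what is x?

0.5·x + 0.5·107000 = 152000
0.5·x = 152000 − 53500 = 98500
x = 98500 / 0.5 = 197000

x = $197,000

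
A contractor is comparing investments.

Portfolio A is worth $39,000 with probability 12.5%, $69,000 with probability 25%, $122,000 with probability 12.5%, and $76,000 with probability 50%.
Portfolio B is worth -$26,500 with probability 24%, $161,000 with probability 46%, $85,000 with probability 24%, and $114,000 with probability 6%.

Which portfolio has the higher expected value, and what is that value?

Portfolio B ($94,940)

Portfolio A = 0.125 × 39000 + 0.25 × 69000 + 0.125 × 122000 + 0.5 × 76000 = 4875 + 17250 + 15250 + 38000 = 75375
Portfolio B = 0.24 × (-26500) + 0.46 × 161000 + 0.24 × 85000 + 0.06 × 114000 = -6360 + 74060 + 20400 + 6840 = 94940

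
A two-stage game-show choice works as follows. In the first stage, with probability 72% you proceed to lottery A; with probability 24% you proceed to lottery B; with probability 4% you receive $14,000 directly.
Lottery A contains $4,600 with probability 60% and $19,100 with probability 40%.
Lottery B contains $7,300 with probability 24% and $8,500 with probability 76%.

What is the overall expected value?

$10,018.88

EV(A) = 0.6 × 4600 + 0.4 × 19100 = 2760 + 7640 = 10400
EV(B) = 0.24 × 7300 + 0.76 × 8500 = 1752 + 6460 = 8212
Branch C: 14000 (certain)
Overall = 0.72 × 10400 + 0.24 × 8212 + 0.04 × 14000 = 7488 + 1970.88 + 560 = 10018.88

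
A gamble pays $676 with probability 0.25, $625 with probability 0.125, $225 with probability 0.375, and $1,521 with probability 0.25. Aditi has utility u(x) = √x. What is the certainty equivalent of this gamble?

E[u] = 0.25·√676 + 0.125·√625 + 0.375·√225 + 0.25·√1521 = 0.25·26 + 0.125·25 + 0.375·15 + 0.25·39 = 25
CE = (25)² = 625

$625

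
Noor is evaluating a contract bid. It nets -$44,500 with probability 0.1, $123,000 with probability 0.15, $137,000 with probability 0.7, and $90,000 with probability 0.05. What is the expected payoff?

EV = 0.1 × (-44500) + 0.15 × 123000 + 0.7 × 137000 + 0.05 × 90000 = -4450 + 18450 + 95900 + 4500 = 114400

$114,400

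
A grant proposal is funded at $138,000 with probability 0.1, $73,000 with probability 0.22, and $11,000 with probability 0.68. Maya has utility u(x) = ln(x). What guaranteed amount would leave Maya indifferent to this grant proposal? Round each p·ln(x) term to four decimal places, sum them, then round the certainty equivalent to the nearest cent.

E[u] = 0.1·ln(138000) + 0.22·ln(73000) + 0.68·ln(11000) = 1.1835 + 2.4636 + 6.3278 = 9.9749
CE = e^9.9749 ≈ 21480.48

$21,480.48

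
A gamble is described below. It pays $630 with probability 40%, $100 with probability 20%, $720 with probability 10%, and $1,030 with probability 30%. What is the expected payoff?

$653

EV = 0.4 × 630 + 0.2 × 100 + 0.1 × 720 + 0.3 × 1030 = 252 + 20 + 72 + 309 = 653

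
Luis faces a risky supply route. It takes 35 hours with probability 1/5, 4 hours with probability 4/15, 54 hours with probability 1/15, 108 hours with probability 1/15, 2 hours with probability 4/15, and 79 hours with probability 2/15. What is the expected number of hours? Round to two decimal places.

29.93 hours

EV = 1/5 × 35 + 4/15 × 4 + 1/15 × 54 + 1/15 × 108 + 4/15 × 2 + 2/15 × 79 = 7 + 1.0667 + 3.6 + 7.2 + 0.5333 + 10.5333 = 29.9333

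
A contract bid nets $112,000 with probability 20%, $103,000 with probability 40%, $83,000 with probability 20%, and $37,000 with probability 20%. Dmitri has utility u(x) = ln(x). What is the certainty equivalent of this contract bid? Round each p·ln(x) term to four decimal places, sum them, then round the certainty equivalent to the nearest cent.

E[u] = 0.2·ln(112000) + 0.4·ln(103000) + 0.2·ln(83000) + 0.2·ln(37000) = 2.3253 + 4.6170 + 2.2653 + 2.1037 = 11.3113
CE = e^11.3113 ≈ 81740.10

$81,740.10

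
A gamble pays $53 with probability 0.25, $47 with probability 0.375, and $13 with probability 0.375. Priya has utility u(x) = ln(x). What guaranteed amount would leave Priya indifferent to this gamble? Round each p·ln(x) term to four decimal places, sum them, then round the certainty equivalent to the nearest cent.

$29.91

E[u] = 0.25·ln(53) + 0.375·ln(47) + 0.375·ln(13) = 0.9926 + 1.4438 + 0.9619 = 3.3983
CE = e^3.3983 ≈ 29.91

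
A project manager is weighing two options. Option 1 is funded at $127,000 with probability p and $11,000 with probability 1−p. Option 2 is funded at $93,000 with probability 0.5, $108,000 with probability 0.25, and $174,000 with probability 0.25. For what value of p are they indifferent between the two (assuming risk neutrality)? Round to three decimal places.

p = 0.914

EV(Option 2) = 0.5 × 93000 + 0.25 × 108000 + 0.25 × 174000 = 46500 + 27000 + 43500 = 117000
p·127000 + (1−p)·11000 = 117000
116000p + 11000 = 117000
p = (117000 − 11000) / 116000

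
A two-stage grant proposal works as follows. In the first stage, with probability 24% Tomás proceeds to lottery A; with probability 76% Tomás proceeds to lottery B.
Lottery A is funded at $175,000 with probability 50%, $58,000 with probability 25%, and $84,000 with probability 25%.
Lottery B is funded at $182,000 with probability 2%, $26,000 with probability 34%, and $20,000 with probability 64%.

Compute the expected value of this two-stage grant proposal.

EV(A) = 0.5 × 175000 + 0.25 × 58000 + 0.25 × 84000 = 87500 + 14500 + 21000 = 123000
EV(B) = 0.02 × 182000 + 0.34 × 26000 + 0.64 × 20000 = 3640 + 8840 + 12800 = 25280
Overall = 0.24 × 123000 + 0.76 × 25280 = 29520 + 19212.8 = 48732.8

$48,732.80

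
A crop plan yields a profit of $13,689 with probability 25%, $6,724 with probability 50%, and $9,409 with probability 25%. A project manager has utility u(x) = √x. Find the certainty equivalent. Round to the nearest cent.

E[u] = 0.25·√13689 + 0.5·√6724 + 0.25·√9409 = 0.25·117 + 0.5·82 + 0.25·97 = 94.5
CE = (94.5)² = 8930.25

$8,930.25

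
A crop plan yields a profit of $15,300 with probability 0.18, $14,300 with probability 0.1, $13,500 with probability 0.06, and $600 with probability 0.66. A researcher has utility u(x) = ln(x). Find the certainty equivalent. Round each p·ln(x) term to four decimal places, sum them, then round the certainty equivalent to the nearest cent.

$1,778.99

E[u] = 0.18·ln(15300) + 0.1·ln(14300) + 0.06·ln(13500) + 0.66·ln(600) = 1.7344 + 0.9568 + 0.5706 + 4.2220 = 7.4838
CE = e^7.4838 ≈ 1778.99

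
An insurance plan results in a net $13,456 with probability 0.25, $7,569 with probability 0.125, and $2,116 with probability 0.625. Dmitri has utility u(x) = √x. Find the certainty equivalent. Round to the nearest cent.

$4,709.39

E[u] = 0.25·√13456 + 0.125·√7569 + 0.625·√2116 = 0.25·116 + 0.125·87 + 0.625·46 = 68.625
CE = (68.625)² = 4709.390625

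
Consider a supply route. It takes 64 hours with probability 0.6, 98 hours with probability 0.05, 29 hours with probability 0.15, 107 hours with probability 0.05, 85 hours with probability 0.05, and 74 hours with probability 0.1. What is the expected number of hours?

EV = 0.6 × 64 + 0.05 × 98 + 0.15 × 29 + 0.05 × 107 + 0.05 × 85 + 0.1 × 74 = 38.4 + 4.9 + 4.35 + 5.35 + 4.25 + 7.4 = 64.65

64.65 hours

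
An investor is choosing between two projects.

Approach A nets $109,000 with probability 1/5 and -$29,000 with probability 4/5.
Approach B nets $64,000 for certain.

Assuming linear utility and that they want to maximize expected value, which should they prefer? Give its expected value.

Approach B ($64,000)

Approach A = 1/5 × 109000 + 4/5 × (-29000) = 21800 − 23200 = -1400
Approach B: 64000 (certain)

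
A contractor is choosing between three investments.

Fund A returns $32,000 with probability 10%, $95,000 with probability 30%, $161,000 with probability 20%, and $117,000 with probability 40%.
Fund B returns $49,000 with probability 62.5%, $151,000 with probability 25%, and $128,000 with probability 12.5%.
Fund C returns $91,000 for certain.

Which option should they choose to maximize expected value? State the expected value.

Fund A = 0.1 × 32000 + 0.3 × 95000 + 0.2 × 161000 + 0.4 × 117000 = 3200 + 28500 + 32200 + 46800 = 110700
Fund B = 0.625 × 49000 + 0.25 × 151000 + 0.125 × 128000 = 30625 + 37750 + 16000 = 84375
Fund C: 91000 (certain)

Fund A ($110,700)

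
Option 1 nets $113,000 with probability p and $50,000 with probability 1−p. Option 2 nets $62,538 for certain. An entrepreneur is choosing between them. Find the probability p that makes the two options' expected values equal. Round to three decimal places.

p = 0.199

p·113000 + (1−p)·50000 = 62538
63000p + 50000 = 62538
p = (62538 − 50000) / 63000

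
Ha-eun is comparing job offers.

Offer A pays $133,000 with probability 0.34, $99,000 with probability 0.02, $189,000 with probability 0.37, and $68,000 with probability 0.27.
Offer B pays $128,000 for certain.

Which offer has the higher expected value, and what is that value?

Offer A ($135,490)

Offer A = 0.34 × 133000 + 0.02 × 99000 + 0.37 × 189000 + 0.27 × 68000 = 45220 + 1980 + 69930 + 18360 = 135490
Offer B: 128000 (certain)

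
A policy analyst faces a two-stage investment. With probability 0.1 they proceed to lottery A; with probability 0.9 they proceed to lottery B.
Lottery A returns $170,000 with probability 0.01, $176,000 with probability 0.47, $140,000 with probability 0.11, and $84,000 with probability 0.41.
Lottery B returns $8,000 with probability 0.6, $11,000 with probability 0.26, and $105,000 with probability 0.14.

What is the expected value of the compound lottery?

EV(A) = 0.01 × 170000 + 0.47 × 176000 + 0.11 × 140000 + 0.41 × 84000 = 1700 + 82720 + 15400 + 34440 = 134260
EV(B) = 0.6 × 8000 + 0.26 × 11000 + 0.14 × 105000 = 4800 + 2860 + 14700 = 22360
Overall = 0.1 × 134260 + 0.9 × 22360 = 13426 + 20124 = 33550

$33,550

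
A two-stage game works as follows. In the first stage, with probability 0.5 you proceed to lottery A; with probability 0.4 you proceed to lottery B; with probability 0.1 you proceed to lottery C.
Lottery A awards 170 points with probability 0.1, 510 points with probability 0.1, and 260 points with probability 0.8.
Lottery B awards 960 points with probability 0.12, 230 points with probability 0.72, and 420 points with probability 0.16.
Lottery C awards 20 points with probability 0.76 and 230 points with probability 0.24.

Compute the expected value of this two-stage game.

284.24 points

EV(A) = 0.1 × 170 + 0.1 × 510 + 0.8 × 260 = 17 + 51 + 208 = 276
EV(B) = 0.12 × 960 + 0.72 × 230 + 0.16 × 420 = 115.2 + 165.6 + 67.2 = 348
EV(C) = 0.76 × 20 + 0.24 × 230 = 15.2 + 55.2 = 70.4
Overall = 0.5 × 276 + 0.4 × 348 + 0.1 × 70.4 = 138 + 139.2 + 7.04 = 284.24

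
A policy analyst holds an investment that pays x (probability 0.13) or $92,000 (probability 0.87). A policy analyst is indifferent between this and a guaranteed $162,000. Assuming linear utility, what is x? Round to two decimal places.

x = $630,461.54

0.13·x + 0.87·92000 = 162000
0.13·x = 162000 − 80040 = 81960
x = 81960 / 0.13 = 630461.5385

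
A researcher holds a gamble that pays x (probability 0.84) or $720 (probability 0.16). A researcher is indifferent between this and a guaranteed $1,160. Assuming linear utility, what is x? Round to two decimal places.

x = $1,243.81

0.84·x + 0.16·720 = 1160
0.84·x = 1160 − 115.2 = 1044.8
x = 1044.8 / 0.84 = 1243.8095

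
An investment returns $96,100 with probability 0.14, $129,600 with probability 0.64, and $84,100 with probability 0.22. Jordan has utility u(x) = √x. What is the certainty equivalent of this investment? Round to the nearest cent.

$113,973.76

E[u] = 0.14·√96100 + 0.64·√129600 + 0.22·√84100 = 0.14·310 + 0.64·360 + 0.22·290 = 337.6
CE = (337.6)² = 113973.76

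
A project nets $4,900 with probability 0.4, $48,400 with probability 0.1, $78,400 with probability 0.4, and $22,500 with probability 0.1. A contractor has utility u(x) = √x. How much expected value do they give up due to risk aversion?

E[u] = 0.4·√4900 + 0.1·√48400 + 0.4·√78400 + 0.1·√22500 = 0.4·70 + 0.1·220 + 0.4·280 + 0.1·150 = 177
CE = (177)² = 31329
Risk premium = EV − CE = 40410 − 31329 = 9081

$9,081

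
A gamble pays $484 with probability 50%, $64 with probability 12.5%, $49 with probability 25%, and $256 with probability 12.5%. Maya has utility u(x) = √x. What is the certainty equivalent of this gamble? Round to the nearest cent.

E[u] = 0.5·√484 + 0.125·√64 + 0.25·√49 + 0.125·√256 = 0.5·22 + 0.125·8 + 0.25·7 + 0.125·16 = 15.75
CE = (15.75)² = 248.0625

$248.06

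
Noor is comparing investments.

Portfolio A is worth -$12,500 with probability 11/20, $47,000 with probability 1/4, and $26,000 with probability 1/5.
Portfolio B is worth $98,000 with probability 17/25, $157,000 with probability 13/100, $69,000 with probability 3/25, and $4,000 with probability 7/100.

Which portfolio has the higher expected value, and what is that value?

Portfolio A = 11/20 × (-12500) + 1/4 × 47000 + 1/5 × 26000 = -6875 + 11750 + 5200 = 10075
Portfolio B = 17/25 × 98000 + 13/100 × 157000 + 3/25 × 69000 + 7/100 × 4000 = 66640 + 20410 + 8280 + 280 = 95610

Portfolio B ($95,610)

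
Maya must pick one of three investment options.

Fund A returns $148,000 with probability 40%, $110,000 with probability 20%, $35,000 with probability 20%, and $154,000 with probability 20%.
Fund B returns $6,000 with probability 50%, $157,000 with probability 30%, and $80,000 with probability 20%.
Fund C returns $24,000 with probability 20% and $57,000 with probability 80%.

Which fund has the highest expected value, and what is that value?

Fund A ($119,000)

Fund A = 0.4 × 148000 + 0.2 × 110000 + 0.2 × 35000 + 0.2 × 154000 = 59200 + 22000 + 7000 + 30800 = 119000
Fund B = 0.5 × 6000 + 0.3 × 157000 + 0.2 × 80000 = 3000 + 47100 + 16000 = 66100
Fund C = 0.2 × 24000 + 0.8 × 57000 = 4800 + 45600 = 50400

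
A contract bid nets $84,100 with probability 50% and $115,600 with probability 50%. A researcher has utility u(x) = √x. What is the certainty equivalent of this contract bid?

E[u] = 0.5·√84100 + 0.5·√115600 = 0.5·290 + 0.5·340 = 315
CE = (315)² = 99225

$99,225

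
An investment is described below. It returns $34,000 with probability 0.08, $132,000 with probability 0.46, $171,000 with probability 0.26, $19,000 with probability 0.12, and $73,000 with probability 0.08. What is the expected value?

$116,020

EV = 0.08 × 34000 + 0.46 × 132000 + 0.26 × 171000 + 0.12 × 19000 + 0.08 × 73000 = 2720 + 60720 + 44460 + 2280 + 5840 = 116020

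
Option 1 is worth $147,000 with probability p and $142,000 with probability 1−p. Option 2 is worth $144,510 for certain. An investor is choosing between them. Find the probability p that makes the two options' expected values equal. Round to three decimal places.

p = 0.502

p·147000 + (1−p)·142000 = 144510
5000p + 142000 = 144510
p = (144510 − 142000) / 5000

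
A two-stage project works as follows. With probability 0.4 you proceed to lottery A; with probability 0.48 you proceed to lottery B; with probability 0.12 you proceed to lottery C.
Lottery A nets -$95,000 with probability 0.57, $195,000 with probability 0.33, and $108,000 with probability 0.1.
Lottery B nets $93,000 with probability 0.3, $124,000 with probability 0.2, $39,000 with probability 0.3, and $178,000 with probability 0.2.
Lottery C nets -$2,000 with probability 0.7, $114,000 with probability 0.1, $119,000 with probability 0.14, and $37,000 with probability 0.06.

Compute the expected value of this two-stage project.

$59,865.60

EV(A) = 0.57 × (-95000) + 0.33 × 195000 + 0.1 × 108000 = -54150 + 64350 + 10800 = 21000
EV(B) = 0.3 × 93000 + 0.2 × 124000 + 0.3 × 39000 + 0.2 × 178000 = 27900 + 24800 + 11700 + 35600 = 100000
EV(C) = 0.7 × (-2000) + 0.1 × 114000 + 0.14 × 119000 + 0.06 × 37000 = -1400 + 11400 + 16660 + 2220 = 28880
Overall = 0.4 × 21000 + 0.48 × 100000 + 0.12 × 28880 = 8400 + 48000 + 3465.6 = 59865.6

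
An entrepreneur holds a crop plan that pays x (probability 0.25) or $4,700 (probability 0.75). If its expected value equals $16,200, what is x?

0.25·x + 0.75·4700 = 16200
0.25·x = 16200 − 3525 = 12675
x = 12675 / 0.25 = 50700

x = $50,700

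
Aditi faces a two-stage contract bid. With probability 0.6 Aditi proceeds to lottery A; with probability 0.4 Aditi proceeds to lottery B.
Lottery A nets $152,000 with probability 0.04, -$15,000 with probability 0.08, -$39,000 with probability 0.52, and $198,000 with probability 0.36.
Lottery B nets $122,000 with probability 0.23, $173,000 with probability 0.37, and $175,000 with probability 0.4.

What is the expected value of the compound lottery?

$98,356

EV(A) = 0.04 × 152000 + 0.08 × (-15000) + 0.52 × (-39000) + 0.36 × 198000 = 6080 − 1200 − 20280 + 71280 = 55880
EV(B) = 0.23 × 122000 + 0.37 × 173000 + 0.4 × 175000 = 28060 + 64010 + 70000 = 162070
Overall = 0.6 × 55880 + 0.4 × 162070 = 33528 + 64828 = 98356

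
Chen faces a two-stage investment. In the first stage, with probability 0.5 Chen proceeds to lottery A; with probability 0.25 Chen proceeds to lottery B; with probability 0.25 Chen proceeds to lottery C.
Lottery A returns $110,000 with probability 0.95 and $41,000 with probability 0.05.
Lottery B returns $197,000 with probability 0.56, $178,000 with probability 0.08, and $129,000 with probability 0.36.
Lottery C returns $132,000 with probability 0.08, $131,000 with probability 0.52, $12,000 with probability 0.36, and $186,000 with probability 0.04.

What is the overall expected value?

$118,635

EV(A) = 0.95 × 110000 + 0.05 × 41000 = 104500 + 2050 = 106550
EV(B) = 0.56 × 197000 + 0.08 × 178000 + 0.36 × 129000 = 110320 + 14240 + 46440 = 171000
EV(C) = 0.08 × 132000 + 0.52 × 131000 + 0.36 × 12000 + 0.04 × 186000 = 10560 + 68120 + 4320 + 7440 = 90440
Overall = 0.5 × 106550 + 0.25 × 171000 + 0.25 × 90440 = 53275 + 42750 + 22610 = 118635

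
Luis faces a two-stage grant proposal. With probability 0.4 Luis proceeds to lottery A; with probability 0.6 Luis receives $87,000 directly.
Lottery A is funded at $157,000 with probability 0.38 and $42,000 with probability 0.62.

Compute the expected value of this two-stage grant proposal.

EV(A) = 0.38 × 157000 + 0.62 × 42000 = 59660 + 26040 = 85700
Branch B: 87000 (certain)
Overall = 0.4 × 85700 + 0.6 × 87000 = 34280 + 52200 = 86480

$86,480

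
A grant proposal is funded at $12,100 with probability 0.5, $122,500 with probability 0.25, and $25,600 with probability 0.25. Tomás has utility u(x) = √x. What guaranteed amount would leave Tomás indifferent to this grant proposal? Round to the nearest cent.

E[u] = 0.5·√12100 + 0.25·√122500 + 0.25·√25600 = 0.5·110 + 0.25·350 + 0.25·160 = 182.5
CE = (182.5)² = 33306.25

$33,306.25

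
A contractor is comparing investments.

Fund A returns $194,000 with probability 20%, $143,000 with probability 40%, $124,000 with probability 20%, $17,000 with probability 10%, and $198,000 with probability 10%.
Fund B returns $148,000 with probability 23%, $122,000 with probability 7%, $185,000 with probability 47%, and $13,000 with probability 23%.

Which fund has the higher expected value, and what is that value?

Fund A ($142,300)

Fund A = 0.2 × 194000 + 0.4 × 143000 + 0.2 × 124000 + 0.1 × 17000 + 0.1 × 198000 = 38800 + 57200 + 24800 + 1700 + 19800 = 142300
Fund B = 0.23 × 148000 + 0.07 × 122000 + 0.47 × 185000 + 0.23 × 13000 = 34040 + 8540 + 86950 + 2990 = 132520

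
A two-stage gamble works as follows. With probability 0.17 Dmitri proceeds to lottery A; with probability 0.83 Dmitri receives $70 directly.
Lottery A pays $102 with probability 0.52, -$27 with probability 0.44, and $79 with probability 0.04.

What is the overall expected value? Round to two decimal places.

EV(A) = 0.52 × 102 + 0.44 × (-27) + 0.04 × 79 = 53.04 − 11.88 + 3.16 = 44.32
Branch B: 70 (certain)
Overall = 0.17 × 44.32 + 0.83 × 70 = 7.5344 + 58.1 = 65.6344

$65.63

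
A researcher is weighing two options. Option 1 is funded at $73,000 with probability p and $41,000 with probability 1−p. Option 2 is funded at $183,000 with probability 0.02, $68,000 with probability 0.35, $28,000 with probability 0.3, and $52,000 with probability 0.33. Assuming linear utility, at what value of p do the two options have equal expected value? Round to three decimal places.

p = 0.376

EV(Option 2) = 0.02 × 183000 + 0.35 × 68000 + 0.3 × 28000 + 0.33 × 52000 = 3660 + 23800 + 8400 + 17160 = 53020
p·73000 + (1−p)·41000 = 53020
32000p + 41000 = 53020
p = (53020 − 41000) / 32000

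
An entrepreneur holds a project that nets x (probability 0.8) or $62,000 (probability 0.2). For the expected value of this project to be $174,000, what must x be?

x = $202,000

0.8·x + 0.2·62000 = 174000
0.8·x = 174000 − 12400 = 161600
x = 161600 / 0.8 = 202000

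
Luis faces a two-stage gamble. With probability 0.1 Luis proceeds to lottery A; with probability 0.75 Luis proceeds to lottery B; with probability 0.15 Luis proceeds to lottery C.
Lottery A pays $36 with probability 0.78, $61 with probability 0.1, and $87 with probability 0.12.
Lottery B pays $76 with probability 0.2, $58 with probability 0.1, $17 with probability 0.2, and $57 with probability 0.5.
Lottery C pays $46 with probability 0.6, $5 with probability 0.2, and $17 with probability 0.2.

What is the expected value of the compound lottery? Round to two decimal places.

EV(A) = 0.78 × 36 + 0.1 × 61 + 0.12 × 87 = 28.08 + 6.1 + 10.44 = 44.62
EV(B) = 0.2 × 76 + 0.1 × 58 + 0.2 × 17 + 0.5 × 57 = 15.2 + 5.8 + 3.4 + 28.5 = 52.9
EV(C) = 0.6 × 46 + 0.2 × 5 + 0.2 × 17 = 27.6 + 1 + 3.4 = 32
Overall = 0.1 × 44.62 + 0.75 × 52.9 + 0.15 × 32 = 4.462 + 39.675 + 4.8 = 48.937

$48.94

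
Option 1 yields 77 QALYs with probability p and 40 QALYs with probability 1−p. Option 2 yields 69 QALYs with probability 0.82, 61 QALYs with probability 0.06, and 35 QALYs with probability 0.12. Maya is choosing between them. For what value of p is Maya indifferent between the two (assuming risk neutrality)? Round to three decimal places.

p = 0.661

EV(Option 2) = 0.82 × 69 + 0.06 × 61 + 0.12 × 35 = 56.58 + 3.66 + 4.2 = 64.44
p·77 + (1−p)·40 = 64.44
37p + 40 = 64.44
p = (64.44 − 40) / 37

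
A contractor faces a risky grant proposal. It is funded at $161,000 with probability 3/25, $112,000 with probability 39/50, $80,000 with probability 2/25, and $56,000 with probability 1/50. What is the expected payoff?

$114,200

EV = 3/25 × 161000 + 39/50 × 112000 + 2/25 × 80000 + 1/50 × 56000 = 19320 + 87360 + 6400 + 1120 = 114200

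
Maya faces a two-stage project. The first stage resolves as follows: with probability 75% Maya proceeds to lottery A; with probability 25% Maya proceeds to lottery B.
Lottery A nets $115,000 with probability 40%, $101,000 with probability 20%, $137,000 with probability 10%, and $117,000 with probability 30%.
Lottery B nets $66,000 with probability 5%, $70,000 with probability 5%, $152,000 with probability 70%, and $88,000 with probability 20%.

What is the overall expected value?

$118,950

EV(A) = 0.4 × 115000 + 0.2 × 101000 + 0.1 × 137000 + 0.3 × 117000 = 46000 + 20200 + 13700 + 35100 = 115000
EV(B) = 0.05 × 66000 + 0.05 × 70000 + 0.7 × 152000 + 0.2 × 88000 = 3300 + 3500 + 106400 + 17600 = 130800
Overall = 0.75 × 115000 + 0.25 × 130800 = 86250 + 32700 = 118950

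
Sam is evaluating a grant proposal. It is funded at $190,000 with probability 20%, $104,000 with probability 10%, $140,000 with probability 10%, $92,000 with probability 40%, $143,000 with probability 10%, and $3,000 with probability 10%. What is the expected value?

$113,800

EV = 0.2 × 190000 + 0.1 × 104000 + 0.1 × 140000 + 0.4 × 92000 + 0.1 × 143000 + 0.1 × 3000 = 38000 + 10400 + 14000 + 36800 + 14300 + 300 = 113800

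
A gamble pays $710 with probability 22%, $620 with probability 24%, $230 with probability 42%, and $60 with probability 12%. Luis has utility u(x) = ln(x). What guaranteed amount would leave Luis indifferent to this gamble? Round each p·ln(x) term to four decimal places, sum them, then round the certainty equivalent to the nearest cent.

$318.24

E[u] = 0.22·ln(710) + 0.24·ln(620) + 0.42·ln(230) + 0.12·ln(60) = 1.4444 + 1.5431 + 2.2840 + 0.4913 = 5.7628
CE = e^5.7628 ≈ 318.24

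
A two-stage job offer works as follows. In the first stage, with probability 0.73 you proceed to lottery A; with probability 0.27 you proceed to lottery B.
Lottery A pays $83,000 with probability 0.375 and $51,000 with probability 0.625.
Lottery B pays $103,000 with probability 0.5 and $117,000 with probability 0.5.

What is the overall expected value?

$75,690

EV(A) = 0.375 × 83000 + 0.625 × 51000 = 31125 + 31875 = 63000
EV(B) = 0.5 × 103000 + 0.5 × 117000 = 51500 + 58500 = 110000
Overall = 0.73 × 63000 + 0.27 × 110000 = 45990 + 29700 = 75690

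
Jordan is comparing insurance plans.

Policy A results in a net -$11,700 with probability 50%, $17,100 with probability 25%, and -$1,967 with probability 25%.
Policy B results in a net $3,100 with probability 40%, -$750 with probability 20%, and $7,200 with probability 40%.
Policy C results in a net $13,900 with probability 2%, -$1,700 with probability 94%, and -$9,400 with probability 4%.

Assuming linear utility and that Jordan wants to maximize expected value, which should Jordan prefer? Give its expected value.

Policy B ($3,970)

Policy A = 0.5 × (-11700) + 0.25 × 17100 + 0.25 × (-1967) = -5850 + 4275 − 491.75 = -2066.75
Policy B = 0.4 × 3100 + 0.2 × (-750) + 0.4 × 7200 = 1240 − 150 + 2880 = 3970
Policy C = 0.02 × 13900 + 0.94 × (-1700) + 0.04 × (-9400) = 278 − 1598 − 376 = -1696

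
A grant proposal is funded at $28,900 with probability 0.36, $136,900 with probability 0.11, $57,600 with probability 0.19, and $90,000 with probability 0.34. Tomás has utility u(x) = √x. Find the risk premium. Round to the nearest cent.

E[u] = 0.36·√28900 + 0.11·√136900 + 0.19·√57600 + 0.34·√90000 = 0.36·170 + 0.11·370 + 0.19·240 + 0.34·300 = 249.5
CE = (249.5)² = 62250.25
Risk premium = EV − CE = 67007 − 62250.25 = 4756.75

$4,756.75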